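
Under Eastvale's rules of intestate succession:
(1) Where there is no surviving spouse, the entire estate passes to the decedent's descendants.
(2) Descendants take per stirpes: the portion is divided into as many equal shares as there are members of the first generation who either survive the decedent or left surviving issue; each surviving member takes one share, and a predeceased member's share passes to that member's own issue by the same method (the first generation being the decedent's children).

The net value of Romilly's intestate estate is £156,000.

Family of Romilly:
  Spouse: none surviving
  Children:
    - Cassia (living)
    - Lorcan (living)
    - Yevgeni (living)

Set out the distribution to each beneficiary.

Cassia: £52,000; Lorcan: £52,000; Yevgeni: £52,000

The entire £156,000 passes to the descendants.
That amount (£156,000) is divided into 3 shares of £52,000: Cassia, Lorcan, and Yevgeni each take £52,000.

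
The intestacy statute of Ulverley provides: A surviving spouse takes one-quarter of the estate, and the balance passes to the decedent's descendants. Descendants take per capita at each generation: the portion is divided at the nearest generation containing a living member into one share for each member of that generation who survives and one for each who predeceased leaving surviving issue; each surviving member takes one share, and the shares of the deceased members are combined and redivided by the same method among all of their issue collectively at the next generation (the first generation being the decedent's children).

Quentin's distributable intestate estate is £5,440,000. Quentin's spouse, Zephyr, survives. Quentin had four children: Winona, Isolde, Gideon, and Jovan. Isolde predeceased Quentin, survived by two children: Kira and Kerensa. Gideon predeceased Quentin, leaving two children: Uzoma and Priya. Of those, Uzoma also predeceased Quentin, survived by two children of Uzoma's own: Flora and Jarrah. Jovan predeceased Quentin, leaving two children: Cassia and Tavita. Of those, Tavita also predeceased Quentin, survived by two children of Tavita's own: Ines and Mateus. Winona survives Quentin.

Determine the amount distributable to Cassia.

Zephyr takes one-quarter of £5,440,000 = £1,360,000. The remaining £4,080,000 passes to the descendants.
The descendants' portion (£4,080,000) is divided at the children's generation into 4 shares of £1,020,000. Winona takes £1,020,000. The 3 shares of the deceased (Isolde, Gideon, and Jovan) are combined into a pool of £3,060,000.
That pool (£3,060,000) is divided at the grandchildren's generation into 6 shares of £510,000. Kira, Kerensa, Priya, and Cassia each take £510,000. The 2 shares of the deceased (Uzoma and Tavita) are combined into a pool of £1,020,000.
That pool (£1,020,000) is divided at the great-grandchildren's generation equally among Flora, Jarrah, Ines, and Mateus: £255,000 each.

Cassia receives £510,000.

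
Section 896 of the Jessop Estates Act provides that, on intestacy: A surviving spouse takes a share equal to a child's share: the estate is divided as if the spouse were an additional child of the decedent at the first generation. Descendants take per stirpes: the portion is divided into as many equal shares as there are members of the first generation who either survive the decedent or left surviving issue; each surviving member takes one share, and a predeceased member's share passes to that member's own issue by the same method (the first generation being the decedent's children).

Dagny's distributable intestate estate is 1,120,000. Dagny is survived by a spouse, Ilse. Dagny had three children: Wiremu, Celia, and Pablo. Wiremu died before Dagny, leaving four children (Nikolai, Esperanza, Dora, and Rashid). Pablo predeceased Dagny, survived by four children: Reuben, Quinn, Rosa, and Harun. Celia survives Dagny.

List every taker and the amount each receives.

The spouse counts as an additional share at the children's level, so there are 4 primary shares of 280,000. Ilse takes one such share (280,000).
The children's combined portion (840,000) is divided into 3 shares of 280,000: Celia takes 280,000; Wiremu's 280,000 share passes to Wiremu's issue; Pablo's 280,000 share passes to Pablo's issue.
Wiremu's share (280,000) is divided into 4 shares of 70,000: Nikolai, Esperanza, Dora, and Rashid each take 70,000.
Pablo's share (280,000) is divided into 4 shares of 70,000: Reuben, Quinn, Rosa, and Harun each take 70,000.

Ilse: 280,000; Nikolai: 70,000; Esperanza: 70,000; Dora: 70,000; Rashid: 70,000; Celia: 280,000; Reuben: 70,000; Quinn: 70,000; Rosa: 70,000; Harun: 70,000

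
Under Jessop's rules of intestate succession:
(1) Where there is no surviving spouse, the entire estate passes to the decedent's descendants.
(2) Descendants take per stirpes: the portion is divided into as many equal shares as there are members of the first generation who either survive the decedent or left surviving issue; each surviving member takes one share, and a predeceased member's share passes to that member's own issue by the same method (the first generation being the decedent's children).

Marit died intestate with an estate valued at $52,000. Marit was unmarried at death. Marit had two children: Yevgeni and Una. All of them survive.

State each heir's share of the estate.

Yevgeni: $26,000; Una: $26,000

The entire $52,000 passes to the descendants.
That amount ($52,000) is divided into 2 shares of $26,000: Yevgeni and Una each take $26,000.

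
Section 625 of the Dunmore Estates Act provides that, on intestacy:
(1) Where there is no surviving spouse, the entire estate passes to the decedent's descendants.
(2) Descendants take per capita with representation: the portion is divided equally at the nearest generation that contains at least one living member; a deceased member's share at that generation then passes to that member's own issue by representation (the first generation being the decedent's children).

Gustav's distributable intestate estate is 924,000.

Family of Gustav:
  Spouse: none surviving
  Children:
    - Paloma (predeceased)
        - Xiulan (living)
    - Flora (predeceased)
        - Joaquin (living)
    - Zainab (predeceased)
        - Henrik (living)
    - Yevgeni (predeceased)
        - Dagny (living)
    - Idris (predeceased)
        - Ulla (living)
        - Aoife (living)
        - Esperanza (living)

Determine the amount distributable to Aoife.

Aoife receives 132,000.

The entire 924,000 passes to the descendants.
No child survives, so the initial division is made at the grandchildren's generation.
That amount (924,000) is divided into 7 shares of 132,000: Xiulan, Joaquin, Henrik, Dagny, Ulla, Aoife, and Esperanza each take 132,000.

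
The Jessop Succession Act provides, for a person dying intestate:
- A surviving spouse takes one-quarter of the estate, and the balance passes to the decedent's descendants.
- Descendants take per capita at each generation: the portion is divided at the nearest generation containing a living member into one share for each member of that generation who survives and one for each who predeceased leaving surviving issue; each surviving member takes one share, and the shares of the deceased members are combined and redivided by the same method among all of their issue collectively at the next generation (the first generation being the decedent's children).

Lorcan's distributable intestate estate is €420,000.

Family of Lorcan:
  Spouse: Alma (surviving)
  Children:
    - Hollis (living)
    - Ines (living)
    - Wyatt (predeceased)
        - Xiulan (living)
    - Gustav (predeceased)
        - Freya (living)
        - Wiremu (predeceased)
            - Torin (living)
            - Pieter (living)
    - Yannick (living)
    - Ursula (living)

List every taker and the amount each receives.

Alma takes one-quarter of €420,000 = €105,000. The remaining €315,000 passes to the descendants.
The descendants' portion (€315,000) is divided at the children's generation into 6 shares of €52,500. Hollis, Ines, Yannick, and Ursula each take €52,500. The 2 shares of the deceased (Wyatt and Gustav) are combined into a pool of €105,000.
That pool (€105,000) is divided at the grandchildren's generation into 3 shares of €35,000. Xiulan and Freya each take €35,000. The remaining share for the deceased Wiremu (€35,000) is carried to the next generation.
That pool (€35,000) is divided at the great-grandchildren's generation equally among Torin and Pieter: €17,500 each.

Alma: €105,000; Hollis: €52,500; Ines: €52,500; Xiulan: €35,000; Freya: €35,000; Torin: €17,500; Pieter: €17,500; Yannick: €52,500; Ursula: €52,500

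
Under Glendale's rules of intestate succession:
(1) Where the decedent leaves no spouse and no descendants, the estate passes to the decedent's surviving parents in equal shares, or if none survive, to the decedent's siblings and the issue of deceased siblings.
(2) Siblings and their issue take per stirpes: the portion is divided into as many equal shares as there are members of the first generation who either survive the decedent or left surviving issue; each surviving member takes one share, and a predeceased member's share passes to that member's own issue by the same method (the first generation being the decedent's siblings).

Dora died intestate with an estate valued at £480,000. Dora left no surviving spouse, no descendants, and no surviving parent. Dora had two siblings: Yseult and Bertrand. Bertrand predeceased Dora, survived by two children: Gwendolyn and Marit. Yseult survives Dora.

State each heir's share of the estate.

The entire £480,000 passes to the siblings and their issue.
That amount (£480,000) is divided into 2 shares of £240,000: Yseult takes £240,000; Bertrand's £240,000 share passes to Bertrand's issue.
Bertrand's share (£240,000) is divided into 2 shares of £120,000: Gwendolyn and Marit each take £120,000.

Yseult: £240,000; Gwendolyn: £120,000; Marit: £120,000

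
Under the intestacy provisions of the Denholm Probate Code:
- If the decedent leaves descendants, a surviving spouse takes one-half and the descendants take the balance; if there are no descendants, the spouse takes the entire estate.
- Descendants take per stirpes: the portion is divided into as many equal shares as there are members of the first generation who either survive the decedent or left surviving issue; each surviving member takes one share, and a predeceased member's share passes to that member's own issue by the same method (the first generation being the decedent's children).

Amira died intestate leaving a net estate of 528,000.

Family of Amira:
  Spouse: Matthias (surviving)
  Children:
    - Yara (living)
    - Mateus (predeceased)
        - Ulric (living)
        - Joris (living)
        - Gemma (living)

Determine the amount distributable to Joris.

Matthias takes one-half of 528,000 = 264,000. The remaining 264,000 passes to the descendants.
The descendants' portion (264,000) is divided into 2 shares of 132,000: Yara takes 132,000; Mateus's 132,000 share passes to Mateus's issue.
Mateus's share (132,000) is divided into 3 shares of 44,000: Ulric, Joris, and Gemma each take 44,000.

Joris receives 44,000.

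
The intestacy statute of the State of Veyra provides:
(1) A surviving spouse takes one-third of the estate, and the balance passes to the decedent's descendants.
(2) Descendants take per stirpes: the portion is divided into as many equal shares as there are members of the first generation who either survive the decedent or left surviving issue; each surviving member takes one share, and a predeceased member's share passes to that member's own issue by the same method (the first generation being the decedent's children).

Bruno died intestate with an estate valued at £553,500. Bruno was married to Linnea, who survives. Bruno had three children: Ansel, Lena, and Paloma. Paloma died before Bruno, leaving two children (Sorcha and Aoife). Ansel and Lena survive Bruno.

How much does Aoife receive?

Linnea takes one-third of £553,500 = £184,500. The remaining £369,000 passes to the descendants.
The descendants' portion (£369,000) is divided into 3 shares of £123,000: Ansel and Lena each take £123,000; Paloma's £123,000 share passes to Paloma's issue.
Paloma's share (£123,000) is divided into 2 shares of £61,500: Sorcha and Aoife each take £61,500.

Aoife receives £61,500.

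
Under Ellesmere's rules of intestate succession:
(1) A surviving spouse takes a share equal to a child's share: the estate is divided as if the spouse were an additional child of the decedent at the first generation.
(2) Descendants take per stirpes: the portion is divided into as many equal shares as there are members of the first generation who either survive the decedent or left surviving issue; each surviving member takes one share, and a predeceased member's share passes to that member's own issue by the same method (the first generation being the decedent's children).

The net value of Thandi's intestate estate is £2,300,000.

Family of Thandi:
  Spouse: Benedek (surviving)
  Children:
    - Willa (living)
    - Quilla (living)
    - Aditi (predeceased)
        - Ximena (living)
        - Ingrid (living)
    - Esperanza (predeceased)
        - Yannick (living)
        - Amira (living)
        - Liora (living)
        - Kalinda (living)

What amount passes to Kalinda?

The spouse counts as an additional share at the children's level, so there are 5 primary shares of £460,000. Benedek takes one such share (£460,000).
The children's combined portion (£1,840,000) is divided into 4 shares of £460,000: Willa and Quilla each take £460,000; Aditi's £460,000 share passes to Aditi's issue; Esperanza's £460,000 share passes to Esperanza's issue.
Aditi's share (£460,000) is divided into 2 shares of £230,000: Ximena and Ingrid each take £230,000.
Esperanza's share (£460,000) is divided into 4 shares of £115,000: Yannick, Amira, Liora, and Kalinda each take £115,000.

Kalinda receives £115,000.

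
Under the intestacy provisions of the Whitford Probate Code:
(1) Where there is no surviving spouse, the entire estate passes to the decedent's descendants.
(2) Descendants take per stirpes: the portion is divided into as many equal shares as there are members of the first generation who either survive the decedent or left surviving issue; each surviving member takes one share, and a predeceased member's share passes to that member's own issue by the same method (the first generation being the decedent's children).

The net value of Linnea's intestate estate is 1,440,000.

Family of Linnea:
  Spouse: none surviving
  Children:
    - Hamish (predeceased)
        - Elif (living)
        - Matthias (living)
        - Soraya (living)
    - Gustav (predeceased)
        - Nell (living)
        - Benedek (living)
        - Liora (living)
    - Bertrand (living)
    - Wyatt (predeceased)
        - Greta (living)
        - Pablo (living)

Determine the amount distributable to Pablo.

The entire 1,440,000 passes to the descendants.
That amount (1,440,000) is divided into 4 shares of 360,000: Bertrand takes 360,000; Hamish's 360,000 share passes to Hamish's issue; Gustav's 360,000 share passes to Gustav's issue; Wyatt's 360,000 share passes to Wyatt's issue.
Hamish's share (360,000) is divided into 3 shares of 120,000: Elif, Matthias, and Soraya each take 120,000.
Gustav's share (360,000) is divided into 3 shares of 120,000: Nell, Benedek, and Liora each take 120,000.
Wyatt's share (360,000) is divided into 2 shares of 180,000: Greta and Pablo each take 180,000.

Pablo receives 180,000.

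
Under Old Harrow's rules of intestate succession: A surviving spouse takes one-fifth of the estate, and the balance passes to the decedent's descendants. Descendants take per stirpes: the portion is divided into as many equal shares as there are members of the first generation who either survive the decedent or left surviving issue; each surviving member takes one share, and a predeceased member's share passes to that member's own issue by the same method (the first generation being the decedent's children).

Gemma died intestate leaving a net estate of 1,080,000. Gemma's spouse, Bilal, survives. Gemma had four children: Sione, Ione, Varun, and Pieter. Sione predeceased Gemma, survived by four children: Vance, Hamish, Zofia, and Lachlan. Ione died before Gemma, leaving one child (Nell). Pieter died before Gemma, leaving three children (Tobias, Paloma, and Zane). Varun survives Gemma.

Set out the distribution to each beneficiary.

Bilal takes one-fifth of 1,080,000 = 216,000. The remaining 864,000 passes to the descendants.
The descendants' portion (864,000) is divided into 4 shares of 216,000: Varun takes 216,000; Sione's 216,000 share passes to Sione's issue; Ione's 216,000 share passes to Ione's issue; Pieter's 216,000 share passes to Pieter's issue.
Sione's share (216,000) is divided into 4 shares of 54,000: Vance, Hamish, Zofia, and Lachlan each take 54,000.
Ione's share (216,000) passes entirely to Nell.
Pieter's share (216,000) is divided into 3 shares of 72,000: Tobias, Paloma, and Zane each take 72,000.

Bilal: 216,000; Vance: 54,000; Hamish: 54,000; Zofia: 54,000; Lachlan: 54,000; Nell: 216,000; Varun: 216,000; Tobias: 72,000; Paloma: 72,000; Zane: 72,000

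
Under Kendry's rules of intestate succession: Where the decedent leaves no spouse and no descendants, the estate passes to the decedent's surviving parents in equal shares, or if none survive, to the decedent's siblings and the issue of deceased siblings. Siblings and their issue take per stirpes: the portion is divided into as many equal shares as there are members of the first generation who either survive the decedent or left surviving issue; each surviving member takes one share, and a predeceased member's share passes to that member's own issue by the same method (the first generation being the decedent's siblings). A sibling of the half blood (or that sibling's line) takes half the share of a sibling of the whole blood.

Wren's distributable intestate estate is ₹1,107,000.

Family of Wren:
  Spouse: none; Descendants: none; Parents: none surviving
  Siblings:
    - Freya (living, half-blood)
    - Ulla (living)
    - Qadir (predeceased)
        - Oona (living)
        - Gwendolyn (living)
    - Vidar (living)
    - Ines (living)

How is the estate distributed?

Freya: ₹123,000; Ulla: ₹246,000; Oona: ₹123,000; Gwendolyn: ₹123,000; Vidar: ₹246,000; Ines: ₹246,000

The entire ₹1,107,000 passes to the siblings and their issue.
Counting each half-blood sibling's line as half a unit, there are 9/2 units in ₹1,107,000, so one unit is ₹246,000. Whole-blood lines (Ulla, Qadir, Vidar, and Ines) take ₹246,000 each; half-blood lines (Freya) take ₹123,000 each.
Qadir's share (₹246,000) is divided into 2 shares of ₹123,000: Oona and Gwendolyn each take ₹123,000.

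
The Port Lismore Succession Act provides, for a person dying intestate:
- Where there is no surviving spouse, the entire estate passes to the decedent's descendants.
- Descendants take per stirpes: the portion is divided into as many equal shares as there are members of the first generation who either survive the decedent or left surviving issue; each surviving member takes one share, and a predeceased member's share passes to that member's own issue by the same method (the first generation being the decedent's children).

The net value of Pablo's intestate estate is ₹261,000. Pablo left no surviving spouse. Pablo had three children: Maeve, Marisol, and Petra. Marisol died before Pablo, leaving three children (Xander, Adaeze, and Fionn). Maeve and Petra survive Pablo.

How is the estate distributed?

The entire ₹261,000 passes to the descendants.
That amount (₹261,000) is divided into 3 shares of ₹87,000: Maeve and Petra each take ₹87,000; Marisol's ₹87,000 share passes to Marisol's issue.
Marisol's share (₹87,000) is divided into 3 shares of ₹29,000: Xander, Adaeze, and Fionn each take ₹29,000.

Maeve: ₹87,000; Xander: ₹29,000; Adaeze: ₹29,000; Fionn: ₹29,000; Petra: ₹87,000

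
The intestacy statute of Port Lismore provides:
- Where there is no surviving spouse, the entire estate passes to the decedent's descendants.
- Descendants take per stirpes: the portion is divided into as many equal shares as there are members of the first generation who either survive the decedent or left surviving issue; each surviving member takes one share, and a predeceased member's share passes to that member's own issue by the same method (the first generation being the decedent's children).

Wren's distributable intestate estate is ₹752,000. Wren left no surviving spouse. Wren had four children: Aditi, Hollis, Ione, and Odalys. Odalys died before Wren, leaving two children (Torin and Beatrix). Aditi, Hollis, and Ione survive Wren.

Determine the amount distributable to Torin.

The entire ₹752,000 passes to the descendants.
That amount (₹752,000) is divided into 4 shares of ₹188,000: Aditi, Hollis, and Ione each take ₹188,000; Odalys's ₹188,000 share passes to Odalys's issue.
Odalys's share (₹188,000) is divided into 2 shares of ₹94,000: Torin and Beatrix each take ₹94,000.

Torin receives ₹94,000.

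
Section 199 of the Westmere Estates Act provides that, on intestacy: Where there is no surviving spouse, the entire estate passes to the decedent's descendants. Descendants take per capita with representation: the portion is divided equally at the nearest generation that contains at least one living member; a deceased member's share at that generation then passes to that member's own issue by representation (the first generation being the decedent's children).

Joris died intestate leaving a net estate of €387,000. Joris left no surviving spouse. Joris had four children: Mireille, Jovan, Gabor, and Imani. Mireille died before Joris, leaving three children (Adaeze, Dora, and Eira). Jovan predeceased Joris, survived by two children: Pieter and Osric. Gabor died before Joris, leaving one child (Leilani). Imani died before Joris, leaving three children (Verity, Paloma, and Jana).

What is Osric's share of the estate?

Osric receives €43,000.

The entire €387,000 passes to the descendants.
No child survives, so the initial division is made at the grandchildren's generation.
That amount (€387,000) is divided into 9 shares of €43,000: Adaeze, Dora, Eira, Pieter, Osric, Leilani, Verity, Paloma, and Jana each take €43,000.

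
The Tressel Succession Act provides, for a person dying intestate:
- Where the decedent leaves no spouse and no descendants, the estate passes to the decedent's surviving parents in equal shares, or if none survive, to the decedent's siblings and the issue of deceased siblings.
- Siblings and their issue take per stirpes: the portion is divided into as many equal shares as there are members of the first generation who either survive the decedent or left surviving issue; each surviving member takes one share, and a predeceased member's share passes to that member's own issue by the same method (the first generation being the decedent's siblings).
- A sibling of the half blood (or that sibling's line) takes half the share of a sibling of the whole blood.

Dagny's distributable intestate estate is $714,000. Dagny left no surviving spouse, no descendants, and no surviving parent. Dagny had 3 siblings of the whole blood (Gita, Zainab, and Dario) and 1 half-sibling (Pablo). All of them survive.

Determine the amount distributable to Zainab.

The entire $714,000 passes to the siblings and their issue.
Counting each half-blood sibling's line as half a unit, there are 7/2 units in $714,000, so one unit is $204,000. Whole-blood lines (Gita, Zainab, and Dario) take $204,000 each; half-blood lines (Pablo) take $102,000 each.

Zainab receives $204,000.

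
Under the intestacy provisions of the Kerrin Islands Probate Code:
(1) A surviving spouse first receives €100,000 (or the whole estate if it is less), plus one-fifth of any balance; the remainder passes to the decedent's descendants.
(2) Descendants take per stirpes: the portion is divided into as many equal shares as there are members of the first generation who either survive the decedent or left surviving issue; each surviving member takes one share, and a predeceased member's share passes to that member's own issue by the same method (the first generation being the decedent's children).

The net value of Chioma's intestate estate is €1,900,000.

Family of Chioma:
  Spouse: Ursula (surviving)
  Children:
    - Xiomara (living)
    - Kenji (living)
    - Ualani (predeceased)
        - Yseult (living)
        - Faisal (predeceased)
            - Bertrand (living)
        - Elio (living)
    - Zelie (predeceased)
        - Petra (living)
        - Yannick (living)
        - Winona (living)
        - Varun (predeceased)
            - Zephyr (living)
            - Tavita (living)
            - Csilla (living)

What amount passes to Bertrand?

Bertrand receives €120,000.

Ursula first takes €100,000, leaving a balance of €1,800,000. Ursula then takes one-fifth of the balance (€360,000), for a total of €460,000. The remaining €1,440,000 passes to the descendants.
The descendants' portion (€1,440,000) is divided into 4 shares of €360,000: Xiomara and Kenji each take €360,000; Ualani's €360,000 share passes to Ualani's issue; Zelie's €360,000 share passes to Zelie's issue.
Ualani's share (€360,000) is divided into 3 shares of €120,000: Yseult and Elio each take €120,000; Faisal's €120,000 share passes to Faisal's issue.
Faisal's share (€120,000) passes entirely to Bertrand.
Zelie's share (€360,000) is divided into 4 shares of €90,000: Petra, Yannick, and Winona each take €90,000; Varun's €90,000 share passes to Varun's issue.
Varun's share (€90,000) is divided into 3 shares of €30,000: Zephyr, Tavita, and Csilla each take €30,000.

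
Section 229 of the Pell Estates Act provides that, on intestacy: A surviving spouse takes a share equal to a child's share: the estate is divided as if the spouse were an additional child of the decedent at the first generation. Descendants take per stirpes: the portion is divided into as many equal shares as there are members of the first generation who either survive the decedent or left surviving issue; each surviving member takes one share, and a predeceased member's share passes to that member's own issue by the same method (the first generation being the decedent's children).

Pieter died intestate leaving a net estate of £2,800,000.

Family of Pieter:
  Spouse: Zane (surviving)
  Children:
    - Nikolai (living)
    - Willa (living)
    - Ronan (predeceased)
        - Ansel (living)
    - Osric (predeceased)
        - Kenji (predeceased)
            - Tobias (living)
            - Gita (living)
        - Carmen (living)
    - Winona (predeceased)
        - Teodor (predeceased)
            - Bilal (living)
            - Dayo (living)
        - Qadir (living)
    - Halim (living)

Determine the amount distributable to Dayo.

The spouse counts as an additional share at the children's level, so there are 7 primary shares of £400,000. Zane takes one such share (£400,000).
The children's combined portion (£2,400,000) is divided into 6 shares of £400,000: Nikolai, Willa, and Halim each take £400,000; Ronan's £400,000 share passes to Ronan's issue; Osric's £400,000 share passes to Osric's issue; Winona's £400,000 share passes to Winona's issue.
Ronan's share (£400,000) passes entirely to Ansel.
Osric's share (£400,000) is divided into 2 shares of £200,000: Carmen takes £200,000; Kenji's £200,000 share passes to Kenji's issue.
Kenji's share (£200,000) is divided into 2 shares of £100,000: Tobias and Gita each take £100,000.
Winona's share (£400,000) is divided into 2 shares of £200,000: Qadir takes £200,000; Teodor's £200,000 share passes to Teodor's issue.
Teodor's share (£200,000) is divided into 2 shares of £100,000: Bilal and Dayo each take £100,000.

Dayo receives £100,000.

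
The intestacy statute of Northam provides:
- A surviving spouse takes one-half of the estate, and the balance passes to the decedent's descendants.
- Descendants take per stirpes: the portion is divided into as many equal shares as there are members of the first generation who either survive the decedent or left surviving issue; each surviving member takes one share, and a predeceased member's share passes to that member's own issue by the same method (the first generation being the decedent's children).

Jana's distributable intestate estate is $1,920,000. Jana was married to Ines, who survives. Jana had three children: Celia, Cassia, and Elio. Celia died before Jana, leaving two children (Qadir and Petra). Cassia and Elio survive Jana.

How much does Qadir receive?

Ines takes one-half of $1,920,000 = $960,000. The remaining $960,000 passes to the descendants.
The descendants' portion ($960,000) is divided into 3 shares of $320,000: Cassia and Elio each take $320,000; Celia's $320,000 share passes to Celia's issue.
Celia's share ($320,000) is divided into 2 shares of $160,000: Qadir and Petra each take $160,000.

Qadir receives $160,000.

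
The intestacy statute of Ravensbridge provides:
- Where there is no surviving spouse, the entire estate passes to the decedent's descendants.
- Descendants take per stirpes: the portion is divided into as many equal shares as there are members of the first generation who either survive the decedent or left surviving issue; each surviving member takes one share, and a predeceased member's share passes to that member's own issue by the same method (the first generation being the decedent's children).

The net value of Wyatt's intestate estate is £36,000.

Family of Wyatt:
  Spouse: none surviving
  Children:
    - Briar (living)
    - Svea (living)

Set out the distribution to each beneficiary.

The entire £36,000 passes to the descendants.
That amount (£36,000) is divided into 2 shares of £18,000: Briar and Svea each take £18,000.

Briar: £18,000; Svea: £18,000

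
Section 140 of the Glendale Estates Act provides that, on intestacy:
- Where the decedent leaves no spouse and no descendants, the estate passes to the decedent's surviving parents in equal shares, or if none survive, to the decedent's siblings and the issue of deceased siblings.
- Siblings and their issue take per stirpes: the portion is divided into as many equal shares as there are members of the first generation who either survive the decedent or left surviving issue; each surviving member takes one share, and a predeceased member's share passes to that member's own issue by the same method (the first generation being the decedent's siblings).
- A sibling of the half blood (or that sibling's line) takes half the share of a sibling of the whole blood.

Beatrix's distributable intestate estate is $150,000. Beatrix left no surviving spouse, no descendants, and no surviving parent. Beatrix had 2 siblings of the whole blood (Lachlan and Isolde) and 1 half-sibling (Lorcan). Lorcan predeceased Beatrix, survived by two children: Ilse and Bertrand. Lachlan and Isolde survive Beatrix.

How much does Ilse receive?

Ilse receives $15,000.

The entire $150,000 passes to the siblings and their issue.
Counting each half-blood sibling's line as half a unit, there are 5/2 units in $150,000, so one unit is $60,000. Whole-blood lines (Lachlan and Isolde) take $60,000 each; half-blood lines (Lorcan) take $30,000 each.
Lorcan's share ($30,000) is divided into 2 shares of $15,000: Ilse and Bertrand each take $15,000.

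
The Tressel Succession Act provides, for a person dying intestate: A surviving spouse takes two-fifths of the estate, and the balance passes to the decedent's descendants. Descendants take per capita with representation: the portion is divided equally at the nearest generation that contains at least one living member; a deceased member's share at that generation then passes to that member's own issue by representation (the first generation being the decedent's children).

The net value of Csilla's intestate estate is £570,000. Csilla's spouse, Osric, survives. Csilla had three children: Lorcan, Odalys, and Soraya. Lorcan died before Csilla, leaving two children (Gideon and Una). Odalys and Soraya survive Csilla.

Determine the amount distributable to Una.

Osric takes two-fifths of £570,000 = £228,000. The remaining £342,000 passes to the descendants.
The descendants' portion (£342,000) is divided into 3 shares of £114,000: Odalys and Soraya each take £114,000; Lorcan's £114,000 share passes to Lorcan's issue.
Lorcan's share (£114,000) is divided into 2 shares of £57,000: Gideon and Una each take £57,000.

Una receives £57,000.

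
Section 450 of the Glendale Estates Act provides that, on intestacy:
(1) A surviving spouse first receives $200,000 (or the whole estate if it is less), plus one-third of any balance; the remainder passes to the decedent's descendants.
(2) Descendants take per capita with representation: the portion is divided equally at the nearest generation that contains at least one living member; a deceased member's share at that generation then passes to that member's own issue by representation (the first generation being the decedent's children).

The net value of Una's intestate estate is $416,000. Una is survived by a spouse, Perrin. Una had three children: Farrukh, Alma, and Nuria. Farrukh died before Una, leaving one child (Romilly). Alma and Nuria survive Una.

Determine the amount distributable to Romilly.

Perrin first takes $200,000, leaving a balance of $216,000. Perrin then takes one-third of the balance ($72,000), for a total of $272,000. The remaining $144,000 passes to the descendants.
The descendants' portion ($144,000) is divided into 3 shares of $48,000: Alma and Nuria each take $48,000; Farrukh's $48,000 share passes to Farrukh's issue.
Farrukh's share ($48,000) passes entirely to Romilly.

Romilly receives $48,000.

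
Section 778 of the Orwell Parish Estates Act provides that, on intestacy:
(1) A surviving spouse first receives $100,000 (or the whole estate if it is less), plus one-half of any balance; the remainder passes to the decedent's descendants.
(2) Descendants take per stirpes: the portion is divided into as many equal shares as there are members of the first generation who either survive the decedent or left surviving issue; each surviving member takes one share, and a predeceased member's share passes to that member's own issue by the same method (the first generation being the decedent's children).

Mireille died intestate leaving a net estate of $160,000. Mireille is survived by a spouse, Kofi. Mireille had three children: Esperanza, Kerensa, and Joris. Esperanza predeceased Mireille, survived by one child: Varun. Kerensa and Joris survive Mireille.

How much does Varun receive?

Varun receives $10,000.

Kofi first takes $100,000, leaving a balance of $60,000. Kofi then takes one-half of the balance ($30,000), for a total of $130,000. The remaining $30,000 passes to the descendants.
The descendants' portion ($30,000) is divided into 3 shares of $10,000: Kerensa and Joris each take $10,000; Esperanza's $10,000 share passes to Esperanza's issue.
Esperanza's share ($10,000) passes entirely to Varun.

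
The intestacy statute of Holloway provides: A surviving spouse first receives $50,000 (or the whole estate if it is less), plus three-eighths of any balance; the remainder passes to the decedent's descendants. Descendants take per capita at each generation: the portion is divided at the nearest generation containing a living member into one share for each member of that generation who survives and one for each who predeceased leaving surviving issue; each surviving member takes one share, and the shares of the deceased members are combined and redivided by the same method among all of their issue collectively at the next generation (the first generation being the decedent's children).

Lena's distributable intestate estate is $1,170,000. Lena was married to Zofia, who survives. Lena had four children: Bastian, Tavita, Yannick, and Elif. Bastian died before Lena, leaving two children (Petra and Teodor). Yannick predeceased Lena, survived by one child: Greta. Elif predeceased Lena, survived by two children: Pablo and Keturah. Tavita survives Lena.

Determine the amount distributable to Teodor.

Teodor receives $105,000.

Zofia first takes $50,000, leaving a balance of $1,120,000. Zofia then takes three-eighths of the balance ($420,000), for a total of $470,000. The remaining $700,000 passes to the descendants.
The descendants' portion ($700,000) is divided at the children's generation into 4 shares of $175,000. Tavita takes $175,000. The 3 shares of the deceased (Bastian, Yannick, and Elif) are combined into a pool of $525,000.
That pool ($525,000) is divided at the grandchildren's generation equally among Petra, Teodor, Greta, Pablo, and Keturah: $105,000 each.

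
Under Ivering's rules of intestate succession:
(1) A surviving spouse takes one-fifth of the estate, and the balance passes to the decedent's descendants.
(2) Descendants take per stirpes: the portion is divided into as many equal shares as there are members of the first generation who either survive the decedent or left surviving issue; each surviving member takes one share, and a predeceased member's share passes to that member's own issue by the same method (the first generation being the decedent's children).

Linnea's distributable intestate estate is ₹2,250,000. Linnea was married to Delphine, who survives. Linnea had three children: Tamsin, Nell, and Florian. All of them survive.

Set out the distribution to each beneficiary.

Delphine: ₹450,000; Tamsin: ₹600,000; Nell: ₹600,000; Florian: ₹600,000

Delphine takes one-fifth of ₹2,250,000 = ₹450,000. The remaining ₹1,800,000 passes to the descendants.
The descendants' portion (₹1,800,000) is divided into 3 shares of ₹600,000: Tamsin, Nell, and Florian each take ₹600,000.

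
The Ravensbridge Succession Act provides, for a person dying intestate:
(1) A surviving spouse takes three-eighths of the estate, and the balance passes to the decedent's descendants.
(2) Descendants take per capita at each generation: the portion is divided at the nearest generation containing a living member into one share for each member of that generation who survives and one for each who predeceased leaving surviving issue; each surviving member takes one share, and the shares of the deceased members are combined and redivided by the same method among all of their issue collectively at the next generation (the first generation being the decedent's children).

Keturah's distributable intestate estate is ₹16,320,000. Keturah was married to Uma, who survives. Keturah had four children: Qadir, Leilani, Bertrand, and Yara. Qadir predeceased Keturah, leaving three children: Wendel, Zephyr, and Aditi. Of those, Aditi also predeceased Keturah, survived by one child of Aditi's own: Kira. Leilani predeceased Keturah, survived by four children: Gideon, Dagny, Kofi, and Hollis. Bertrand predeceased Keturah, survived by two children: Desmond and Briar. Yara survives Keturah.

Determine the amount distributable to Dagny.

Uma takes three-eighths of ₹16,320,000 = ₹6,120,000. The remaining ₹10,200,000 passes to the descendants.
The descendants' portion (₹10,200,000) is divided at the children's generation into 4 shares of ₹2,550,000. Yara takes ₹2,550,000. The 3 shares of the deceased (Qadir, Leilani, and Bertrand) are combined into a pool of ₹7,650,000.
That pool (₹7,650,000) is divided at the grandchildren's generation into 9 shares of ₹850,000. Wendel, Zephyr, Gideon, Dagny, Kofi, Hollis, Desmond, and Briar each take ₹850,000. The remaining share for the deceased Aditi (₹850,000) is carried to the next generation.
That pool (₹850,000) passes entirely to Kira, the sole taker at the great-grandchildren's generation.

Dagny receives ₹850,000.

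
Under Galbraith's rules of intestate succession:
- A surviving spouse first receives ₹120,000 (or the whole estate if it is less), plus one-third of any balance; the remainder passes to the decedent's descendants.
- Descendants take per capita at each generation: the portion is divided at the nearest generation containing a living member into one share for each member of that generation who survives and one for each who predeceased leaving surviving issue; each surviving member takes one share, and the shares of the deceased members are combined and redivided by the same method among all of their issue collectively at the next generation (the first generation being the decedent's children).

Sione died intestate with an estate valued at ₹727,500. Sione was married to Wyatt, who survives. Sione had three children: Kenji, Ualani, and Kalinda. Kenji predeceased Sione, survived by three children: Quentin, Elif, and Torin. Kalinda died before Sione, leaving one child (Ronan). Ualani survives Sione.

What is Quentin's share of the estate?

Quentin receives ₹67,500.

Wyatt first takes ₹120,000, leaving a balance of ₹607,500. Wyatt then takes one-third of the balance (₹202,500), for a total of ₹322,500. The remaining ₹405,000 passes to the descendants.
The descendants' portion (₹405,000) is divided at the children's generation into 3 shares of ₹135,000. Ualani takes ₹135,000. The 2 shares of the deceased (Kenji and Kalinda) are combined into a pool of ₹270,000.
That pool (₹270,000) is divided at the grandchildren's generation equally among Quentin, Elif, Torin, and Ronan: ₹67,500 each.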